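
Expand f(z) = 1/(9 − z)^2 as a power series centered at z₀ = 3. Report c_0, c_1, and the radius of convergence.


Let w = z − z₀, so z = z₀ + w.
Then 9 − z = 9 − (z₀ + w) = (9 − z₀) − w = 6 − w.
f(z) = 1/(6 − w)^2 = (1/(6)^2) · (1 − w/(6))^{−2}.
By the binomial series (1−u)^{−2} = Σ_{n≥0} C(n+1, 1) u^n for |u|<1, with u = w/(6):
  c_n = C(n+1, 1) / (6)^(n+2).
  c_0 = 1/(6)^2 = 1/36.
  c_1 = 2/(6)^3 = 1/108.
The series is valid for |w/d| < 1, i.e. |z − z₀| < |d|.
Radius of convergence: R = |9 − z₀| = |6| = 6 (distance from z₀ to the singularity z = 9).

c_0 = 1/36, c_1 = 1/108; R = 6.


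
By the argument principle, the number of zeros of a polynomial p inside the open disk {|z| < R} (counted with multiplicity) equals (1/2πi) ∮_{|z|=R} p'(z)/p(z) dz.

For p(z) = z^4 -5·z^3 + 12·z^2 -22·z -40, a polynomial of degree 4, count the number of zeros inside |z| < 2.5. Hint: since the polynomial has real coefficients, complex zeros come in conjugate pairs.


The zeros of p are: (1 + 3i), (1 - 3i), 4, -1.
Their magnitudes are: 3.162, 3.162, 4, 1.
Zeros with |z| < R = 2.5: -1.
Count = 1.
By the argument principle, (1/2πi) ∮_{|z|=R} p'(z)/p(z) dz equals exactly this count.

Number of zeros inside |z| < 2.5: 1.


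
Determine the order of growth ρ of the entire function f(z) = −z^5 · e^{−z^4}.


M(r) = max_{|z|=r} |-1|·|z|^5·|e^{−z^4}| = 1·r^5 · e^{1r^4} (the factors attain their maxima compatibly on |z|=r). Then log M(r) = log 1 + 5·log r + 1r^4, dominated by the last term, so log log M(r) ~ 4·log r. The polynomial factor -1z^5 contributes only a log r term and does not affect the order. ρ = 4.
Therefore ρ = 4.

Order ρ = 4.


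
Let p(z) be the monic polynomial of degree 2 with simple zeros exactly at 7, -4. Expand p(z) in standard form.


The polynomial is p(z) = ∏_{α ∈ S} (z − α), where S = {7, -4}.
Expanding the product yields: p(z) = z^2 -3·z -28.
The resulting polynomial has degree 2 and real coefficients as required.

p(z) = z^2 -3·z -28.


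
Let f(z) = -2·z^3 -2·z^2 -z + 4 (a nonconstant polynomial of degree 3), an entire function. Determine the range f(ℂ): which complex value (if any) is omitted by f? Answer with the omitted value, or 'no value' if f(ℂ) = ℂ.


Little Picard bounds the complement of f(ℂ) to at most one point.
For every w ∈ ℂ, the equation p(z) − w = 0 is a nonconstant polynomial in z and hence has at least one root by the fundamental theorem of algebra. So p is surjective onto ℂ, omitting no value.

Omitted value: no value.


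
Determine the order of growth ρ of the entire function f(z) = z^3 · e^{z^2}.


M(r) = max_{|z|=r} |1|·|z|^3·|e^{z^2}| = 1·r^3 · e^{1r^2} (the factors attain their maxima compatibly on |z|=r). Then log M(r) = log 1 + 3·log r + 1r^2, dominated by the last term, so log log M(r) ~ 2·log r. The polynomial factor 1z^3 contributes only a log r term and does not affect the order. ρ = 2.
Therefore ρ = 2.

Order ρ = 2.


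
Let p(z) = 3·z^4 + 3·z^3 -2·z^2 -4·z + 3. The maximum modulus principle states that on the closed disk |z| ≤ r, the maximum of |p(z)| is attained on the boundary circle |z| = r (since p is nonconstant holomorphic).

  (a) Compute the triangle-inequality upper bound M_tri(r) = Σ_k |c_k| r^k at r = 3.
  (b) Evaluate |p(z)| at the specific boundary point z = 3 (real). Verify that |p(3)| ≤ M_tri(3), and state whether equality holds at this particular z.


Coefficients: c_0 = 3, c_1 = -4, c_2 = -2, c_3 = 3, c_4 = 3. Radius r = 3.
Part (a). Triangle bound: M_tri(r) = Σ_k |c_k| r^k
  = |3|·3^0 + |-4|·3^1 + |-2|·3^2 + |3|·3^3 + |3|·3^4
  = 3 + 12 + 18 + 81 + 243 = 357.
This bounds M(r) := max_{|z|=r} |p(z)| from above; equality holds iff all terms c_k z^k can be made to align in phase at a single z on |z|=r.
Part (b). At z = 3 (real, on the circle |z| = r):
  p(3) = (3)·3^0 + (-4)·3^1 + (-2)·3^2 + (3)·3^3 + (3)·3^4 = 297.
  |p(3)| = 297.
Check: |p(3)| = 297 ≤ 357 = M_tri(3). ✓ Equality does not hold at z = 3 (the coefficients have mixed signs, so the terms do not all align in phase there).

M_tri(3) = 357; |p(3)| = 297; equality at z=3: no.


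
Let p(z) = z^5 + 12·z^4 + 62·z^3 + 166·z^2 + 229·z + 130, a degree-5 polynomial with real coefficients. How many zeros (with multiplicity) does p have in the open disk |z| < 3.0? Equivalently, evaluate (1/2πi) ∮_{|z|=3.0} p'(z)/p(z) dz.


The zeros of p are: -2, (-3 + 2i), (-3 - 2i), (-2 + 1i), (-2 - 1i).
Their magnitudes are: 2, 3.606, 3.606, 2.236, 2.236.
Zeros with |z| < R = 3.0: -2, (-2 + 1i), (-2 - 1i).
Count = 3.
By the argument principle, (1/2πi) ∮_{|z|=R} p'(z)/p(z) dz equals exactly this count.

Number of zeros inside |z| < 3.0: 3.


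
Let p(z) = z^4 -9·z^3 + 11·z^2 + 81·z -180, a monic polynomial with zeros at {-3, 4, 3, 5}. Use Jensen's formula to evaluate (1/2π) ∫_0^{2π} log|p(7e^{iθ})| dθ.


Zeros: -3, 3, 4, 5; r = 7.
Inside |z| < r: -3, 3, 4, 5. Outside (|z| ≥ r): ∅.
p(0) = -180, so log|p(0)| = log(180) = 5.1930.
Apply Jensen: I(r) = log|p(0)| + Σ_k log(r/|z_k|), summed over zeros inside |z| < r.
  log(r/|z_k|) for z_k = -3: log(7/3) = 0.8473
  log(r/|z_k|) for z_k = 4: log(7/4) = 0.5596
  log(r/|z_k|) for z_k = 3: log(7/3) = 0.8473
  log(r/|z_k|) for z_k = 5: log(7/5) = 0.3365
Sum over inside zeros: 2.5907.
I(r) = log|p(0)| + (inside sum) = 5.1930 + 2.5907 = 7.7836.
Closed form (all zeros inside, monic): I(r) = n·log(r) = 4·log(7) = 7.7836. ✓

I(r) ≈ 7.7836.


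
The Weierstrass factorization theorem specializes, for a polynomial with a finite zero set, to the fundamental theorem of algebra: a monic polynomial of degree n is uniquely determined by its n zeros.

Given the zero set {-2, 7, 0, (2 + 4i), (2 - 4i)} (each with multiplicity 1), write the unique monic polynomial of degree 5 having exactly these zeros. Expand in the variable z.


The polynomial is p(z) = ∏_{α ∈ S} (z − α), where S = {-2, 7, 0, (2 + 4i), (2 - 4i)}.
Expanding the product yields: p(z) = z^5 -9·z^4 + 26·z^3 -44·z^2 -280·z.
Note conjugate pairs combine to real quadratics: (z − (2+4i))(z − (2−4i)) = z² − 4z + 20.
The resulting polynomial has degree 5 and real coefficients as required.

p(z) = z^5 -9·z^4 + 26·z^3 -44·z^2 -280·z.


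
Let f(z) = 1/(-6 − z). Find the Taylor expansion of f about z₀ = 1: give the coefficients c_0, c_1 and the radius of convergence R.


Let w = z − z₀, so z = z₀ + w.
Then -6 − z = -6 − (z₀ + w) = (-6 − z₀) − w = -7 − w.
f(z) = 1/(-7 − w) = (1/(-7)) · 1/(1 − w/(-7)) = Σ_{n≥0} w^n / (-7)^(n+1).
So c_n = 1/(-7)^(n+1):
  c_0 = 1/(-7)^1 = -1/7.
  c_1 = 1/(-7)^2 = 1/49.
The series is valid for |w/d| < 1, i.e. |z − z₀| < |d|.
Radius of convergence: R = |-6 − z₀| = |-7| = 7 (distance from z₀ to the singularity z = -6).

c_0 = -1/7, c_1 = 1/49; R = 7.


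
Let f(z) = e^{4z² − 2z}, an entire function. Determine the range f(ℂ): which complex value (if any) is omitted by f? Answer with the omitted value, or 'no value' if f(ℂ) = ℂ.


Little Picard bounds the complement of f(ℂ) to at most one point.
The exponent g(z) = 4z² − 2z is a nonconstant polynomial, hence surjective onto ℂ. So e^{g(z)} takes every value in {e^w : w ∈ ℂ} = ℂ ∖ {0}. Adding 0 shifts the range to ℂ ∖ {0}. f omits exactly 0.

Omitted value: 0.


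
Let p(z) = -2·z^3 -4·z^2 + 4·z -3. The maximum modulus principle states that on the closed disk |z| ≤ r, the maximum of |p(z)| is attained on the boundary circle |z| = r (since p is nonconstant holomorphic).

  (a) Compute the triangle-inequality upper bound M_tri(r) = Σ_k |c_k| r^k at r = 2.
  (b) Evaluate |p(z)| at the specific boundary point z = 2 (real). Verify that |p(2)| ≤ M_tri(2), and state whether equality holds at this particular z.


Coefficients: c_0 = -3, c_1 = 4, c_2 = -4, c_3 = -2. Radius r = 2.
Part (a). Triangle bound: M_tri(r) = Σ_k |c_k| r^k
  = |-3|·2^0 + |4|·2^1 + |-4|·2^2 + |-2|·2^3
  = 3 + 8 + 16 + 16 = 43.
This bounds M(r) := max_{|z|=r} |p(z)| from above; equality holds iff all terms c_k z^k can be made to align in phase at a single z on |z|=r.
Part (b). At z = 2 (real, on the circle |z| = r):
  p(2) = (-3)·2^0 + (4)·2^1 + (-4)·2^2 + (-2)·2^3 = -27.
  |p(2)| = 27.
Check: |p(2)| = 27 ≤ 43 = M_tri(2). ✓ Equality does not hold at z = 2 (the coefficients have mixed signs, so the terms do not all align in phase there).

M_tri(2) = 43; |p(2)| = 27; equality at z=2: no.


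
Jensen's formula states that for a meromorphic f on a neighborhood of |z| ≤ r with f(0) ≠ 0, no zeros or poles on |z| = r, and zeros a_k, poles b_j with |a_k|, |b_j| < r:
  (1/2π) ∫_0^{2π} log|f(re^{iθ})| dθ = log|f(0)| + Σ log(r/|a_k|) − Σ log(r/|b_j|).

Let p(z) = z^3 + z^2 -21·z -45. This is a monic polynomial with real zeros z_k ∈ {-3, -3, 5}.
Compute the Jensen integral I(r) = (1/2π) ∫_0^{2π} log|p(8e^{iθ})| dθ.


Zeros: -3, -3, 5; r = 8.
Inside |z| < r: -3, -3, 5. Outside (|z| ≥ r): ∅.
p(0) = -45, so log|p(0)| = log(45) = 3.8067.
Apply Jensen: I(r) = log|p(0)| + Σ_k log(r/|z_k|), summed over zeros inside |z| < r.
  log(r/|z_k|) for z_k = -3: log(8/3) = 0.9808
  log(r/|z_k|) for z_k = -3: log(8/3) = 0.9808
  log(r/|z_k|) for z_k = 5: log(8/5) = 0.4700
Sum over inside zeros: 2.4317.
I(r) = log|p(0)| + (inside sum) = 3.8067 + 2.4317 = 6.2383.
Closed form (all zeros inside, monic): I(r) = n·log(r) = 3·log(8) = 6.2383. ✓

I(r) ≈ 6.2383.


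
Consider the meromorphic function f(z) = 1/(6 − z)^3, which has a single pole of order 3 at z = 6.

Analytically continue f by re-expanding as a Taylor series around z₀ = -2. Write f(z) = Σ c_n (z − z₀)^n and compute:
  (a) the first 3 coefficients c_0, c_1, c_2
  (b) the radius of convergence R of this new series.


Let w = z − z₀, so z = z₀ + w.
Then 6 − z = 6 − (z₀ + w) = (6 − z₀) − w = 8 − w.
f(z) = 1/(8 − w)^3 = (1/(8)^3) · (1 − w/(8))^{−3}.
By the binomial series (1−u)^{−3} = Σ_{n≥0} C(n+2, 2) u^n for |u|<1, with u = w/(8):
  c_n = C(n+2, 2) / (8)^(n+3).
  c_0 = 1/(8)^3 = 1/512.
  c_1 = 3/(8)^4 = 3/4096.
  c_2 = 6/(8)^5 = 3/16384.
The series is valid for |w/d| < 1, i.e. |z − z₀| < |d|.
Radius of convergence: R = |6 − z₀| = |8| = 8 (distance from z₀ to the singularity z = 6).

c_0 = 1/512, c_1 = 3/4096, c_2 = 3/16384; R = 8.


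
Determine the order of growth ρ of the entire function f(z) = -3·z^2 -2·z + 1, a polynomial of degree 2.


|f(z)| ≤ Σ|c_k|·r^k = O(r^2) as r → ∞. Polynomial growth is O(e^{r^ε}) for every ε > 0 (since r^2/e^{r^ε} → 0), so ρ ≤ ε for all ε > 0, i.e. ρ = 0. Every nonconstant polynomial has order 0.
Therefore ρ = 0.

Order ρ = 0.


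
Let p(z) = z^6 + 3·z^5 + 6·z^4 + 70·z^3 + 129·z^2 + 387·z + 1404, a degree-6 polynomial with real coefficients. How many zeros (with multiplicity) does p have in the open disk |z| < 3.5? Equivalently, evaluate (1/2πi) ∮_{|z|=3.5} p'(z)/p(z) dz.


The zeros of p are: -4, -3, (0 + 3i), (0 - 3i), (2 + 3i), (2 - 3i).
Their magnitudes are: 4, 3, 3, 3, 3.606, 3.606.
Zeros with |z| < R = 3.5: -3, (0 + 3i), (0 - 3i).
Count = 3.
By the argument principle, (1/2πi) ∮_{|z|=R} p'(z)/p(z) dz equals exactly this count.

Number of zeros inside |z| < 3.5: 3.


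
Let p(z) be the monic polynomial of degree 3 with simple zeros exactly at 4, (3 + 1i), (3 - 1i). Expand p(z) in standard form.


The polynomial is p(z) = ∏_{α ∈ S} (z − α), where S = {4, (3 + 1i), (3 - 1i)}.
Expanding the product yields: p(z) = z^3 -10·z^2 + 34·z -40.
Note conjugate pairs combine to real quadratics: (z − (3+1i))(z − (3−1i)) = z² − 6z + 10.
The resulting polynomial has degree 3 and real coefficients as required.

p(z) = z^3 -10·z^2 + 34·z -40.


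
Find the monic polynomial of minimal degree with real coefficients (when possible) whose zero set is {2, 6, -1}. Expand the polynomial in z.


The polynomial is p(z) = ∏_{α ∈ S} (z − α), where S = {2, 6, -1}.
Expanding the product yields: p(z) = z^3 -7·z^2 + 4·z + 12.
The resulting polynomial has degree 3 and real coefficients as required.

p(z) = z^3 -7·z^2 + 4·z + 12.


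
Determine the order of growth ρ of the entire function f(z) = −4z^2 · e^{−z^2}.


M(r) = max_{|z|=r} |-4|·|z|^2·|e^{−z^2}| = 4·r^2 · e^{1r^2} (the factors attain their maxima compatibly on |z|=r). Then log M(r) = log 4 + 2·log r + 1r^2, dominated by the last term, so log log M(r) ~ 2·log r. The polynomial factor -4z^2 contributes only a log r term and does not affect the order. ρ = 2.
Therefore ρ = 2.

Order ρ = 2.


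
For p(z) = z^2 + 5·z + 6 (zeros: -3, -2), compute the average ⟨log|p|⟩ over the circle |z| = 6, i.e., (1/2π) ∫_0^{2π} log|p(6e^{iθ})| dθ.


Zeros: -3, -2; r = 6.
Inside |z| < r: -3, -2. Outside (|z| ≥ r): ∅.
p(0) = 6, so log|p(0)| = log(6) = 1.7918.
Apply Jensen: I(r) = log|p(0)| + Σ_k log(r/|z_k|), summed over zeros inside |z| < r.
  log(r/|z_k|) for z_k = -3: log(6/3) = 0.6931
  log(r/|z_k|) for z_k = -2: log(6/2) = 1.0986
Sum over inside zeros: 1.7918.
I(r) = log|p(0)| + (inside sum) = 1.7918 + 1.7918 = 3.5835.
Closed form (all zeros inside, monic): I(r) = n·log(r) = 2·log(6) = 3.5835. ✓

I(r) ≈ 3.5835.


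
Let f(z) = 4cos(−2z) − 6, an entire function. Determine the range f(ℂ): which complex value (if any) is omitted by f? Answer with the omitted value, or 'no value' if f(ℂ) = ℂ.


Little Picard bounds the complement of f(ℂ) to at most one point.
cos is entire and surjective onto ℂ: for every w ∈ ℂ, cos(ζ) = w has a solution ζ ∈ ℂ (e.g., via the complex inverse arccos). With ζ = −2z this gives z = ζ/(-2). Then 4·cos(−2z) takes every value in 4·ℂ = ℂ, and adding -6 is a bijection of ℂ. So f is surjective and omits no value. (Note: only on the real line is cos bounded by [−1, 1].)

Omitted value: no value.


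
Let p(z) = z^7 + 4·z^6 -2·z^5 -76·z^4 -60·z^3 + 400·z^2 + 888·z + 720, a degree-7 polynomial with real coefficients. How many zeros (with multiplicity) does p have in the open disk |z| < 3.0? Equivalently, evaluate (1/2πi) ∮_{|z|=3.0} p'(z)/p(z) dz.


The zeros of p are: (-3 + 3i), (-3 - 3i), (3 + 1i), (3 - 1i), (-1 + 1i), (-1 - 1i), -2.
Their magnitudes are: 4.243, 4.243, 3.162, 3.162, 1.414, 1.414, 2.
Zeros with |z| < R = 3.0: (-1 + 1i), (-1 - 1i), -2.
Count = 3.
By the argument principle, (1/2πi) ∮_{|z|=R} p'(z)/p(z) dz equals exactly this count.

Number of zeros inside |z| < 3.0: 3.


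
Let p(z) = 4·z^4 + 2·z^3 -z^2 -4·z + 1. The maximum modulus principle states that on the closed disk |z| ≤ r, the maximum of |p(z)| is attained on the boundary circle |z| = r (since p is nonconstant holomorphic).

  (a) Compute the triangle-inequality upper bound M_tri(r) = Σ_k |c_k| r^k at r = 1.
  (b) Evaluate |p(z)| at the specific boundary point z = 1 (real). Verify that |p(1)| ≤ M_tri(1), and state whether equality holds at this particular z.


Coefficients: c_0 = 1, c_1 = -4, c_2 = -1, c_3 = 2, c_4 = 4. Radius r = 1.
Part (a). Triangle bound: M_tri(r) = Σ_k |c_k| r^k
  = |1|·1^0 + |-4|·1^1 + |-1|·1^2 + |2|·1^3 + |4|·1^4
  = 1 + 4 + 1 + 2 + 4 = 12.
This bounds M(r) := max_{|z|=r} |p(z)| from above; equality holds iff all terms c_k z^k can be made to align in phase at a single z on |z|=r.
Part (b). At z = 1 (real, on the circle |z| = r):
  p(1) = (1)·1^0 + (-4)·1^1 + (-1)·1^2 + (2)·1^3 + (4)·1^4 = 2.
  |p(1)| = 2.
Check: |p(1)| = 2 ≤ 12 = M_tri(1). ✓ Equality does not hold at z = 1 (the coefficients have mixed signs, so the terms do not all align in phase there).

M_tri(1) = 12; |p(1)| = 2; equality at z=1: no.


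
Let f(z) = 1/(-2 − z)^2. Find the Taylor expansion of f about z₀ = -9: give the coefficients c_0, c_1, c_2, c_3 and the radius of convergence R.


Let w = z − z₀, so z = z₀ + w.
Then -2 − z = -2 − (z₀ + w) = (-2 − z₀) − w = 7 − w.
f(z) = 1/(7 − w)^2 = (1/(7)^2) · (1 − w/(7))^{−2}.
By the binomial series (1−u)^{−2} = Σ_{n≥0} C(n+1, 1) u^n for |u|<1, with u = w/(7):
  c_n = C(n+1, 1) / (7)^(n+2).
  c_0 = 1/(7)^2 = 1/49.
  c_1 = 2/(7)^3 = 2/343.
  c_2 = 3/(7)^4 = 3/2401.
  c_3 = 4/(7)^5 = 4/16807.
The series is valid for |w/d| < 1, i.e. |z − z₀| < |d|.
Radius of convergence: R = |-2 − z₀| = |7| = 7 (distance from z₀ to the singularity z = -2).

c_0 = 1/49, c_1 = 2/343, c_2 = 3/2401, c_3 = 4/16807; R = 7.


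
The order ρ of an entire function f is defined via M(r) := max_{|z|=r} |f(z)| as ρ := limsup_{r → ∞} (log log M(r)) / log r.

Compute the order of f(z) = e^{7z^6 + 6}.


|e^{7z^6 + 6}| = e^{Re(7·z^6) + 6} ≤ e^{7|z|^6 + 6} = e^{7r^6 + 6} on |z| = r, so ρ ≤ 6. Choosing z on |z|=r so that 7·z^6 is real positive (always possible by picking arg z appropriately) gives |f(z)| = e^{7r^6 + 6}, matching the bound. The additive constant 6 does not affect log log M(r) ~ 6·log r. Hence ρ = 6.
Therefore ρ = 6.

Order ρ = 6.


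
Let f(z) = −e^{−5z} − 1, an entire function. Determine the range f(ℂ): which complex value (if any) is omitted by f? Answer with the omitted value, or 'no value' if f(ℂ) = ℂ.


Little Picard bounds the complement of f(ℂ) to at most one point.
e^{−5z} is never zero on ℂ, so -1·e^{−5z} takes every value in ℂ ∖ {0}. Adding -1 shifts the range to ℂ ∖ {-1}. Thus f omits exactly the value -1.

Omitted value: -1.


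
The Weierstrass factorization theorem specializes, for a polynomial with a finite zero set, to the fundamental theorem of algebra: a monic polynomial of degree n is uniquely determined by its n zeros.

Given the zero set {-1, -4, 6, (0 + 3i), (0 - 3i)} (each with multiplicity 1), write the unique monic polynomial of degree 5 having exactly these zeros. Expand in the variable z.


The polynomial is p(z) = ∏_{α ∈ S} (z − α), where S = {-1, -4, 6, (0 + 3i), (0 - 3i)}.
Expanding the product yields: p(z) = z^5 -z^4 -17·z^3 -33·z^2 -234·z -216.
Note conjugate pairs combine to real quadratics: (z − (0+3i))(z − (0−3i)) = z² + 9.
The resulting polynomial has degree 5 and real coefficients as required.

p(z) = z^5 -z^4 -17·z^3 -33·z^2 -234·z -216.


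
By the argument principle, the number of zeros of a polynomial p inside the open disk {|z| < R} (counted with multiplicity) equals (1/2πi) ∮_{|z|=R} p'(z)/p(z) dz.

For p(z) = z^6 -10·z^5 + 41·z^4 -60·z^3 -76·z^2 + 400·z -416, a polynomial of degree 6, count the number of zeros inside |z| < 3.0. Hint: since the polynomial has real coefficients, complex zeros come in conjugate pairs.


The zeros of p are: 2, (3 + 2i), (3 - 2i), (2 + 2i), (2 - 2i), -2.
Their magnitudes are: 2, 3.606, 3.606, 2.828, 2.828, 2.
Zeros with |z| < R = 3.0: 2, (2 + 2i), (2 - 2i), -2.
Count = 4.
By the argument principle, (1/2πi) ∮_{|z|=R} p'(z)/p(z) dz equals exactly this count.

Number of zeros inside |z| < 3.0: 4.


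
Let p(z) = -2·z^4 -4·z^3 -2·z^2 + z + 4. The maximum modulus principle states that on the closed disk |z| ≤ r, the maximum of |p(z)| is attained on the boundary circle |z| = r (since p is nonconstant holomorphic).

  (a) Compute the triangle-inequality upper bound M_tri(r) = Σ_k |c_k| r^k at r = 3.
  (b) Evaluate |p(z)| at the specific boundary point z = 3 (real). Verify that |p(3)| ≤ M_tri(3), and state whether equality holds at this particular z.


Coefficients: c_0 = 4, c_1 = 1, c_2 = -2, c_3 = -4, c_4 = -2. Radius r = 3.
Part (a). Triangle bound: M_tri(r) = Σ_k |c_k| r^k
  = |4|·3^0 + |1|·3^1 + |-2|·3^2 + |-4|·3^3 + |-2|·3^4
  = 4 + 3 + 18 + 108 + 162 = 295.
This bounds M(r) := max_{|z|=r} |p(z)| from above; equality holds iff all terms c_k z^k can be made to align in phase at a single z on |z|=r.
Part (b). At z = 3 (real, on the circle |z| = r):
  p(3) = (4)·3^0 + (1)·3^1 + (-2)·3^2 + (-4)·3^3 + (-2)·3^4 = -281.
  |p(3)| = 281.
Check: |p(3)| = 281 ≤ 295 = M_tri(3). ✓ Equality does not hold at z = 3 (the coefficients have mixed signs, so the terms do not all align in phase there).

M_tri(3) = 295; |p(3)| = 281; equality at z=3: no.


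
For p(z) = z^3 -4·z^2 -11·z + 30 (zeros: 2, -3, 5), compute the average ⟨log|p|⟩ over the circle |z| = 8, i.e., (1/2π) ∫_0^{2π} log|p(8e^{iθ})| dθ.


Zeros: -3, 2, 5; r = 8.
Inside |z| < r: -3, 2, 5. Outside (|z| ≥ r): ∅.
p(0) = 30, so log|p(0)| = log(30) = 3.4012.
Apply Jensen: I(r) = log|p(0)| + Σ_k log(r/|z_k|), summed over zeros inside |z| < r.
  log(r/|z_k|) for z_k = 2: log(8/2) = 1.3863
  log(r/|z_k|) for z_k = -3: log(8/3) = 0.9808
  log(r/|z_k|) for z_k = 5: log(8/5) = 0.4700
Sum over inside zeros: 2.8371.
I(r) = log|p(0)| + (inside sum) = 3.4012 + 2.8371 = 6.2383.
Closed form (all zeros inside, monic): I(r) = n·log(r) = 3·log(8) = 6.2383. ✓

I(r) ≈ 6.2383.


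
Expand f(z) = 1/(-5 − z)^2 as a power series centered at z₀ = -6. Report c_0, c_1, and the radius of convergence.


Let w = z − z₀, so z = z₀ + w.
Then -5 − z = -5 − (z₀ + w) = (-5 − z₀) − w = 1 − w.
f(z) = 1/(1 − w)^2 = (1/(1)^2) · (1 − w/(1))^{−2}.
By the binomial series (1−u)^{−2} = Σ_{n≥0} C(n+1, 1) u^n for |u|<1, with u = w/(1):
  c_n = C(n+1, 1) / (1)^(n+2).
  c_0 = 1/(1)^2 = 1.
  c_1 = 2/(1)^3 = 2.
The series is valid for |w/d| < 1, i.e. |z − z₀| < |d|.
Radius of convergence: R = |-5 − z₀| = |1| = 1 (distance from z₀ to the singularity z = -5).

c_0 = 1, c_1 = 2; R = 1.


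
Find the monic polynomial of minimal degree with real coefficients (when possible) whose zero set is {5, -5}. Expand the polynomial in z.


The polynomial is p(z) = ∏_{α ∈ S} (z − α), where S = {5, -5}.
Expanding the product yields: p(z) = z^2 -25.
The resulting polynomial has degree 2 and real coefficients as required.

p(z) = z^2 -25.


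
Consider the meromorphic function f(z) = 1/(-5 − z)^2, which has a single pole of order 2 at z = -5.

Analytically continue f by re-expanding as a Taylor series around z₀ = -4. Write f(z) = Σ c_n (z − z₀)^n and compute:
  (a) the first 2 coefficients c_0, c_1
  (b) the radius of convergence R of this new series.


Let w = z − z₀, so z = z₀ + w.
Then -5 − z = -5 − (z₀ + w) = (-5 − z₀) − w = -1 − w.
f(z) = 1/(-1 − w)^2 = (1/(-1)^2) · (1 − w/(-1))^{−2}.
By the binomial series (1−u)^{−2} = Σ_{n≥0} C(n+1, 1) u^n for |u|<1, with u = w/(-1):
  c_n = C(n+1, 1) / (-1)^(n+2).
  c_0 = 1/(-1)^2 = 1.
  c_1 = 2/(-1)^3 = -2.
The series is valid for |w/d| < 1, i.e. |z − z₀| < |d|.
Radius of convergence: R = |-5 − z₀| = |-1| = 1 (distance from z₀ to the singularity z = -5).

c_0 = 1, c_1 = -2; R = 1.


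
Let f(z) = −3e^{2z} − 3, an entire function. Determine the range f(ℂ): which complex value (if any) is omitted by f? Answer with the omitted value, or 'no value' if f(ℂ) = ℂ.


Little Picard bounds the complement of f(ℂ) to at most one point.
e^{2z} is never zero on ℂ, so -3·e^{2z} takes every value in ℂ ∖ {0}. Adding -3 shifts the range to ℂ ∖ {-3}. Thus f omits exactly the value -3.

Omitted value: -3.


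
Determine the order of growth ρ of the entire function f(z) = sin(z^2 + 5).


Write sin(w) = (e^{iw} ± e^{−iw})/(2 or 2i), so |sin(w)| ≤ e^{|w|}. With w = z^2 + 5, |w| ≤ 1r^2 + 5 on |z|=r, giving M(r) ≤ e^{1r^2 + 5} and ρ ≤ 2. For the lower bound, choose z on |z|=r with 1z^2 purely imaginary of modulus 1r^2; then |sin(z^2 + 5)| grows like e^{1r^2}/2, so ρ ≥ 2. Hence ρ = 2.
Therefore ρ = 2.

Order ρ = 2.


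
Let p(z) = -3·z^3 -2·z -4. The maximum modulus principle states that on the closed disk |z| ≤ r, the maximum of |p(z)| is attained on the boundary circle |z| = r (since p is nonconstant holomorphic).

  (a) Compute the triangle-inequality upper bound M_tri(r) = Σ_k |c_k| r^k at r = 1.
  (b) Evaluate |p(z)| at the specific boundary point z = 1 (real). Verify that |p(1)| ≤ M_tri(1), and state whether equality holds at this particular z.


Coefficients: c_0 = -4, c_1 = -2, c_2 = 0, c_3 = -3. Radius r = 1.
Part (a). Triangle bound: M_tri(r) = Σ_k |c_k| r^k
  = |-4|·1^0 + |-2|·1^1 + |0|·1^2 + |-3|·1^3
  = 4 + 2 + 0 + 3 = 9.
This bounds M(r) := max_{|z|=r} |p(z)| from above; equality holds iff all terms c_k z^k can be made to align in phase at a single z on |z|=r.
Part (b). At z = 1 (real, on the circle |z| = r):
  p(1) = (-4)·1^0 + (-2)·1^1 + (0)·1^2 + (-3)·1^3 = -9.
  |p(1)| = 9.
Since all nonzero coefficients share the same sign, |p(1)| = 9 = M_tri(1); the triangle bound is attained at z = 1, so in fact M(r) = 9.

M_tri(1) = 9; |p(1)| = 9; equality at z=1: yes.


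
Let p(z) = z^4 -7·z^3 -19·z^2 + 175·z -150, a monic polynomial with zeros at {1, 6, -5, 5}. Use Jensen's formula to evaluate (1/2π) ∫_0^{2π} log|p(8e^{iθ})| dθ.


Zeros: -5, 1, 5, 6; r = 8.
Inside |z| < r: -5, 1, 5, 6. Outside (|z| ≥ r): ∅.
p(0) = -150, so log|p(0)| = log(150) = 5.0106.
Apply Jensen: I(r) = log|p(0)| + Σ_k log(r/|z_k|), summed over zeros inside |z| < r.
  log(r/|z_k|) for z_k = 1: log(8/1) = 2.0794
  log(r/|z_k|) for z_k = 6: log(8/6) = 0.2877
  log(r/|z_k|) for z_k = -5: log(8/5) = 0.4700
  log(r/|z_k|) for z_k = 5: log(8/5) = 0.4700
Sum over inside zeros: 3.3071.
I(r) = log|p(0)| + (inside sum) = 5.0106 + 3.3071 = 8.3178.
Closed form (all zeros inside, monic): I(r) = n·log(r) = 4·log(8) = 8.3178. ✓

I(r) ≈ 8.3178.


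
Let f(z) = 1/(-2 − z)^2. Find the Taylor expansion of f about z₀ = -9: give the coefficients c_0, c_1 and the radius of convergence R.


Let w = z − z₀, so z = z₀ + w.
Then -2 − z = -2 − (z₀ + w) = (-2 − z₀) − w = 7 − w.
f(z) = 1/(7 − w)^2 = (1/(7)^2) · (1 − w/(7))^{−2}.
By the binomial series (1−u)^{−2} = Σ_{n≥0} C(n+1, 1) u^n for |u|<1, with u = w/(7):
  c_n = C(n+1, 1) / (7)^(n+2).
  c_0 = 1/(7)^2 = 1/49.
  c_1 = 2/(7)^3 = 2/343.
The series is valid for |w/d| < 1, i.e. |z − z₀| < |d|.
Radius of convergence: R = |-2 − z₀| = |7| = 7 (distance from z₀ to the singularity z = -2).

c_0 = 1/49, c_1 = 2/343; R = 7.


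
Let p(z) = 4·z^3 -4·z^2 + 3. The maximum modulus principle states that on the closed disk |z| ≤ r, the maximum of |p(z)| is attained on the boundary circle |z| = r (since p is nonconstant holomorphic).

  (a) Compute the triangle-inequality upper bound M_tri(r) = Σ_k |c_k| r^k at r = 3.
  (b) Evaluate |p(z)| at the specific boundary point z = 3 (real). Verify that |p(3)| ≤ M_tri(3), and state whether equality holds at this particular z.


Coefficients: c_0 = 3, c_1 = 0, c_2 = -4, c_3 = 4. Radius r = 3.
Part (a). Triangle bound: M_tri(r) = Σ_k |c_k| r^k
  = |3|·3^0 + |0|·3^1 + |-4|·3^2 + |4|·3^3
  = 3 + 0 + 36 + 108 = 147.
This bounds M(r) := max_{|z|=r} |p(z)| from above; equality holds iff all terms c_k z^k can be made to align in phase at a single z on |z|=r.
Part (b). At z = 3 (real, on the circle |z| = r):
  p(3) = (3)·3^0 + (0)·3^1 + (-4)·3^2 + (4)·3^3 = 75.
  |p(3)| = 75.
Check: |p(3)| = 75 ≤ 147 = M_tri(3). ✓ Equality does not hold at z = 3 (the coefficients have mixed signs, so the terms do not all align in phase there).

M_tri(3) = 147; |p(3)| = 75; equality at z=3: no.


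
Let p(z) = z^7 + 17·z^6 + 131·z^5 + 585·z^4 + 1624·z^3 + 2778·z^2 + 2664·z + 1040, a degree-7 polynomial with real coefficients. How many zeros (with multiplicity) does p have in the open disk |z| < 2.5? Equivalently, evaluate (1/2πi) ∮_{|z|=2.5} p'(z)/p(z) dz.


The zeros of p are: -1, (-3 + 1i), (-3 - 1i), (-3 + 2i), (-3 - 2i), (-2 + 2i), (-2 - 2i).
Their magnitudes are: 1, 3.162, 3.162, 3.606, 3.606, 2.828, 2.828.
Zeros with |z| < R = 2.5: -1.
Count = 1.
By the argument principle, (1/2πi) ∮_{|z|=R} p'(z)/p(z) dz equals exactly this count.

Number of zeros inside |z| < 2.5: 1.


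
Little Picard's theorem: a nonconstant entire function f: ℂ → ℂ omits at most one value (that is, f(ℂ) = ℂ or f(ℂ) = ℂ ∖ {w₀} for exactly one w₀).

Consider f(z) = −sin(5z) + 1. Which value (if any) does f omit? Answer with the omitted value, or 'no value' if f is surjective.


Little Picard bounds the complement of f(ℂ) to at most one point.
sin is entire and surjective onto ℂ: for every w ∈ ℂ, sin(ζ) = w has a solution ζ ∈ ℂ (e.g., via the complex inverse arcsin). With ζ = 5z this gives z = ζ/(5). Then -1·sin(5z) takes every value in -1·ℂ = ℂ, and adding 1 is a bijection of ℂ. So f is surjective and omits no value. (Note: only on the real line is sin bounded by [−1, 1].)

Omitted value: no value.


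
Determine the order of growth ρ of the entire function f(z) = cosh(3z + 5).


cosh(w) is a linear combination of e^{iw} and e^{−iw} (or e^w, e^{−w} in the hyperbolic case), so |cosh(w)| ≤ e^{|w|}. With w = 3z + 5, |w| ≤ 3|z| + 5 = 3r + 5 on |z| = r, giving M(r) ≤ e^{3r + 5}, so ρ ≤ 1. On a suitable ray (z = it for sin/cos; z = t for sinh/cosh, t real → ∞), |cosh(3z + 5)| grows like e^{3|t|}/2, so ρ ≥ 1. Hence ρ = 1.
Therefore ρ = 1.

Order ρ = 1.


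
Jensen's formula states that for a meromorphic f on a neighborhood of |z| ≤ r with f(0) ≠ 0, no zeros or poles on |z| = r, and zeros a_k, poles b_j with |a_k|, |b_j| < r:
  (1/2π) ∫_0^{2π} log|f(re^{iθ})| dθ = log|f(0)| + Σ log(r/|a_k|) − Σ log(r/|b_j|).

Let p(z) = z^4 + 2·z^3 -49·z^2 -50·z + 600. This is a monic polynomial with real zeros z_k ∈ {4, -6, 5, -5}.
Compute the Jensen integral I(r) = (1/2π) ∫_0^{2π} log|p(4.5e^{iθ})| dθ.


Zeros: -6, -5, 4, 5; r = 4.5.
Inside |z| < r: 4. Outside (|z| ≥ r): -6, -5, 5.
p(0) = 600, so log|p(0)| = log(600) = 6.3969.
Apply Jensen: I(r) = log|p(0)| + Σ_k log(r/|z_k|), summed over zeros inside |z| < r.
  log(r/|z_k|) for z_k = 4: log(4.5/4) = 0.1178
  Outside zeros (-6, -5, 5) contribute nothing to the Jensen sum.
Sum over inside zeros: 0.1178.
I(r) = log|p(0)| + (inside sum) = 6.3969 + 0.1178 = 6.5147.
Note: since some zeros are outside |z| ≤ r, the simplified n·log(r) form does NOT apply — only the inside zeros contribute.

I(r) ≈ 6.5147.


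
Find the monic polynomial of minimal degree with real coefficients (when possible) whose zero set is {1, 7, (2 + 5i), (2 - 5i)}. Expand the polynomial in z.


The polynomial is p(z) = ∏_{α ∈ S} (z − α), where S = {1, 7, (2 + 5i), (2 - 5i)}.
Expanding the product yields: p(z) = z^4 -12·z^3 + 68·z^2 -260·z + 203.
Note conjugate pairs combine to real quadratics: (z − (2+5i))(z − (2−5i)) = z² − 4z + 29.
The resulting polynomial has degree 4 and real coefficients as required.

p(z) = z^4 -12·z^3 + 68·z^2 -260·z + 203.


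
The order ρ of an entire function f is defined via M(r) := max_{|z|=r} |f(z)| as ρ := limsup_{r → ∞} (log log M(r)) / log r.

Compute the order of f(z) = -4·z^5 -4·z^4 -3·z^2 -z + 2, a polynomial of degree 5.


|f(z)| ≤ Σ|c_k|·r^k = O(r^5) as r → ∞. Polynomial growth is O(e^{r^ε}) for every ε > 0 (since r^5/e^{r^ε} → 0), so ρ ≤ ε for all ε > 0, i.e. ρ = 0. Every nonconstant polynomial has order 0.
Therefore ρ = 0.

Order ρ = 0.


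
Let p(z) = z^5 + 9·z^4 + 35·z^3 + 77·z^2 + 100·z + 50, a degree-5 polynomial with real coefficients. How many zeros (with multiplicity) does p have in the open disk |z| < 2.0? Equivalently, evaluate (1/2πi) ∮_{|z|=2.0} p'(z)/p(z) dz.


The zeros of p are: (-3 + 1i), (-3 - 1i), (-1 + 2i), (-1 - 2i), -1.
Their magnitudes are: 3.162, 3.162, 2.236, 2.236, 1.
Zeros with |z| < R = 2.0: -1.
Count = 1.
By the argument principle, (1/2πi) ∮_{|z|=R} p'(z)/p(z) dz equals exactly this count.

Number of zeros inside |z| < 2.0: 1.


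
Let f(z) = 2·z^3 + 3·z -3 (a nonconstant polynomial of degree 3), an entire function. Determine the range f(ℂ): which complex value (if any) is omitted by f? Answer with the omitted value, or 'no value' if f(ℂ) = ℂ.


Little Picard bounds the complement of f(ℂ) to at most one point.
For every w ∈ ℂ, the equation p(z) − w = 0 is a nonconstant polynomial in z and hence has at least one root by the fundamental theorem of algebra. So p is surjective onto ℂ, omitting no value.

Omitted value: no value.


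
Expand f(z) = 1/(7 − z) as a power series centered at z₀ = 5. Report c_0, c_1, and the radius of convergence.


Let w = z − z₀, so z = z₀ + w.
Then 7 − z = 7 − (z₀ + w) = (7 − z₀) − w = 2 − w.
f(z) = 1/(2 − w) = (1/(2)) · 1/(1 − w/(2)) = Σ_{n≥0} w^n / (2)^(n+1).
So c_n = 1/(2)^(n+1):
  c_0 = 1/(2)^1 = 1/2.
  c_1 = 1/(2)^2 = 1/4.
The series is valid for |w/d| < 1, i.e. |z − z₀| < |d|.
Radius of convergence: R = |7 − z₀| = |2| = 2 (distance from z₀ to the singularity z = 7).

c_0 = 1/2, c_1 = 1/4; R = 2.


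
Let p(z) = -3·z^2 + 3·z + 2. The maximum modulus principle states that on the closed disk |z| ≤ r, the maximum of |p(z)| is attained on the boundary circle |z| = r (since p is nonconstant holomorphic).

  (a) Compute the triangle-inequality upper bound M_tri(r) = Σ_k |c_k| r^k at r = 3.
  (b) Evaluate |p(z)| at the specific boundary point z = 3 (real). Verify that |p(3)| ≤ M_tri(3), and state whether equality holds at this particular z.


Coefficients: c_0 = 2, c_1 = 3, c_2 = -3. Radius r = 3.
Part (a). Triangle bound: M_tri(r) = Σ_k |c_k| r^k
  = |2|·3^0 + |3|·3^1 + |-3|·3^2
  = 2 + 9 + 27 = 38.
This bounds M(r) := max_{|z|=r} |p(z)| from above; equality holds iff all terms c_k z^k can be made to align in phase at a single z on |z|=r.
Part (b). At z = 3 (real, on the circle |z| = r):
  p(3) = (2)·3^0 + (3)·3^1 + (-3)·3^2 = -16.
  |p(3)| = 16.
Check: |p(3)| = 16 ≤ 38 = M_tri(3). ✓ Equality does not hold at z = 3 (the coefficients have mixed signs, so the terms do not all align in phase there).

M_tri(3) = 38; |p(3)| = 16; equality at z=3: no.


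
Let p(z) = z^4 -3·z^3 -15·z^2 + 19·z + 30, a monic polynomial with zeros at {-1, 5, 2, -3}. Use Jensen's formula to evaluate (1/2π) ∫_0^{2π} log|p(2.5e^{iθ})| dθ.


Zeros: -3, -1, 2, 5; r = 2.5.
Inside |z| < r: -1, 2. Outside (|z| ≥ r): -3, 5.
p(0) = 30, so log|p(0)| = log(30) = 3.4012.
Apply Jensen: I(r) = log|p(0)| + Σ_k log(r/|z_k|), summed over zeros inside |z| < r.
  log(r/|z_k|) for z_k = -1: log(2.5/1) = 0.9163
  log(r/|z_k|) for z_k = 2: log(2.5/2) = 0.2231
  Outside zeros (-3, 5) contribute nothing to the Jensen sum.
Sum over inside zeros: 1.1394.
I(r) = log|p(0)| + (inside sum) = 3.4012 + 1.1394 = 4.5406.
Note: since some zeros are outside |z| ≤ r, the simplified n·log(r) form does NOT apply — only the inside zeros contribute.

I(r) ≈ 4.5406.


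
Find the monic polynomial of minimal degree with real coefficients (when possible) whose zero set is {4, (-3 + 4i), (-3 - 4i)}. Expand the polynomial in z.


The polynomial is p(z) = ∏_{α ∈ S} (z − α), where S = {4, (-3 + 4i), (-3 - 4i)}.
Expanding the product yields: p(z) = z^3 + 2·z^2 + z -100.
Note conjugate pairs combine to real quadratics: (z − (-3+4i))(z − (-3−4i)) = z² + 6z + 25.
The resulting polynomial has degree 3 and real coefficients as required.

p(z) = z^3 + 2·z^2 + z -100.


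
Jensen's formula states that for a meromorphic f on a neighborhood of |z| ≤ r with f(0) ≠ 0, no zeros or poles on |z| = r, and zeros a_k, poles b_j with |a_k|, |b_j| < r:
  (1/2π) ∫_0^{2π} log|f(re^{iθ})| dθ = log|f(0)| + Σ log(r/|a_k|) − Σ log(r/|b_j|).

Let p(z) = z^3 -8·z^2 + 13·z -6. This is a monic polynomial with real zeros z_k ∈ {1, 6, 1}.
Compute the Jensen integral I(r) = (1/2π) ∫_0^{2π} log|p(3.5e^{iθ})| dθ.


Zeros: 1, 1, 6; r = 3.5.
Inside |z| < r: 1, 1. Outside (|z| ≥ r): 6.
p(0) = -6, so log|p(0)| = log(6) = 1.7918.
Apply Jensen: I(r) = log|p(0)| + Σ_k log(r/|z_k|), summed over zeros inside |z| < r.
  log(r/|z_k|) for z_k = 1: log(3.5/1) = 1.2528
  log(r/|z_k|) for z_k = 1: log(3.5/1) = 1.2528
  Outside zeros (6) contribute nothing to the Jensen sum.
Sum over inside zeros: 2.5055.
I(r) = log|p(0)| + (inside sum) = 1.7918 + 2.5055 = 4.2973.
Note: since some zeros are outside |z| ≤ r, the simplified n·log(r) form does NOT apply — only the inside zeros contribute.

I(r) ≈ 4.2973.


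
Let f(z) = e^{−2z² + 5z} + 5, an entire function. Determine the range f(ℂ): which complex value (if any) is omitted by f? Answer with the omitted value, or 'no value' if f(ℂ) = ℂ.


Little Picard bounds the complement of f(ℂ) to at most one point.
The exponent g(z) = −2z² + 5z is a nonconstant polynomial, hence surjective onto ℂ. So e^{g(z)} takes every value in {e^w : w ∈ ℂ} = ℂ ∖ {0}. Adding 5 shifts the range to ℂ ∖ {5}. f omits exactly 5.

Omitted value: 5.


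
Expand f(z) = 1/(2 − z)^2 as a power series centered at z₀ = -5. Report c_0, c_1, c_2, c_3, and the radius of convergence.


Let w = z − z₀, so z = z₀ + w.
Then 2 − z = 2 − (z₀ + w) = (2 − z₀) − w = 7 − w.
f(z) = 1/(7 − w)^2 = (1/(7)^2) · (1 − w/(7))^{−2}.
By the binomial series (1−u)^{−2} = Σ_{n≥0} C(n+1, 1) u^n for |u|<1, with u = w/(7):
  c_n = C(n+1, 1) / (7)^(n+2).
  c_0 = 1/(7)^2 = 1/49.
  c_1 = 2/(7)^3 = 2/343.
  c_2 = 3/(7)^4 = 3/2401.
  c_3 = 4/(7)^5 = 4/16807.
The series is valid for |w/d| < 1, i.e. |z − z₀| < |d|.
Radius of convergence: R = |2 − z₀| = |7| = 7 (distance from z₀ to the singularity z = 2).

c_0 = 1/49, c_1 = 2/343, c_2 = 3/2401, c_3 = 4/16807; R = 7.


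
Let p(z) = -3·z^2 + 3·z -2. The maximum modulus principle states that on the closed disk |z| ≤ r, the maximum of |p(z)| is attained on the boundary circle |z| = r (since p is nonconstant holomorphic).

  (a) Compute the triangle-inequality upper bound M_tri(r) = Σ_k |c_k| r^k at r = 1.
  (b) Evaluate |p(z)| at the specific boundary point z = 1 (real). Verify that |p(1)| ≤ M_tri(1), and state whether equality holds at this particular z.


Coefficients: c_0 = -2, c_1 = 3, c_2 = -3. Radius r = 1.
Part (a). Triangle bound: M_tri(r) = Σ_k |c_k| r^k
  = |-2|·1^0 + |3|·1^1 + |-3|·1^2
  = 2 + 3 + 3 = 8.
This bounds M(r) := max_{|z|=r} |p(z)| from above; equality holds iff all terms c_k z^k can be made to align in phase at a single z on |z|=r.
Part (b). At z = 1 (real, on the circle |z| = r):
  p(1) = (-2)·1^0 + (3)·1^1 + (-3)·1^2 = -2.
  |p(1)| = 2.
Check: |p(1)| = 2 ≤ 8 = M_tri(1). ✓ Equality does not hold at z = 1 (the coefficients have mixed signs, so the terms do not all align in phase there).

M_tri(1) = 8; |p(1)| = 2; equality at z=1: no.


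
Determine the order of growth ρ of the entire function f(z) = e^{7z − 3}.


|e^{7z − 3}| = e^{Re(7·z) + -3} ≤ e^{7|z|^1 + -3} = e^{7r^1 + -3} on |z| = r, so ρ ≤ 1. Choosing z on |z|=r so that 7·z is real positive (always possible by picking arg z appropriately) gives |f(z)| = e^{7r^1 + -3}, matching the bound. The additive constant -3 does not affect log log M(r) ~ 1·log r. Hence ρ = 1.
Therefore ρ = 1.

Order ρ = 1.


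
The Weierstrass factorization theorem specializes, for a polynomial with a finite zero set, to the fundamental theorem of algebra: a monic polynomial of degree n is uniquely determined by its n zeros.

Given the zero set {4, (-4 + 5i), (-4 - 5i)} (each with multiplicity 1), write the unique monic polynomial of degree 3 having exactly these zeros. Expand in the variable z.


The polynomial is p(z) = ∏_{α ∈ S} (z − α), where S = {4, (-4 + 5i), (-4 - 5i)}.
Expanding the product yields: p(z) = z^3 + 4·z^2 + 9·z -164.
Note conjugate pairs combine to real quadratics: (z − (-4+5i))(z − (-4−5i)) = z² + 8z + 41.
The resulting polynomial has degree 3 and real coefficients as required.

p(z) = z^3 + 4·z^2 + 9·z -164.


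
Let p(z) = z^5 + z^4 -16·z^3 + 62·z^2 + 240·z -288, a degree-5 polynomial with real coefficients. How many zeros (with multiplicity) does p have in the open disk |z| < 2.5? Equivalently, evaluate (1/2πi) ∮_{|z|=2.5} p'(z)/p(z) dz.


The zeros of p are: -4, 1, -4, (3 + 3i), (3 - 3i).
Their magnitudes are: 4, 1, 4, 4.243, 4.243.
Zeros with |z| < R = 2.5: 1.
Count = 1.
By the argument principle, (1/2πi) ∮_{|z|=R} p'(z)/p(z) dz equals exactly this count.

Number of zeros inside |z| < 2.5: 1.


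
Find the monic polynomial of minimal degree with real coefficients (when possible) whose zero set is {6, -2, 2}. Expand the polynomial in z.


The polynomial is p(z) = ∏_{α ∈ S} (z − α), where S = {6, -2, 2}.
Expanding the product yields: p(z) = z^3 -6·z^2 -4·z + 24.
The resulting polynomial has degree 3 and real coefficients as required.

p(z) = z^3 -6·z^2 -4·z + 24.
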